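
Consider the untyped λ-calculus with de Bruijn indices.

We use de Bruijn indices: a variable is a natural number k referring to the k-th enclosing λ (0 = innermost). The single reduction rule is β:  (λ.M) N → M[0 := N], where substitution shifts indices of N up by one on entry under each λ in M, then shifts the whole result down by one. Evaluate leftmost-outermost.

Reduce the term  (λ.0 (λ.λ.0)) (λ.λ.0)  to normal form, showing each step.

  start: (λ.0 (λ.λ.0)) (λ.λ.0)
  [1] (λ.λ.0) (λ.λ.0)
  [2] λ.0

Answer: normal form = λ.0  (in 2 steps)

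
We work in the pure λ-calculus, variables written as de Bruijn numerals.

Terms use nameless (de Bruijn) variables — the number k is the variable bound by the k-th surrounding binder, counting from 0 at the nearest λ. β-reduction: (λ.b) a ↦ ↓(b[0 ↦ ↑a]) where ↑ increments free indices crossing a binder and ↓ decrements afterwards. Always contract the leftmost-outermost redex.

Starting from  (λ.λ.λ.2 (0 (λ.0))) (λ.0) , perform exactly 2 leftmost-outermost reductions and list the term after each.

Answer: after 2 steps: λ.λ.0 (λ.0)

Reduction:
  start: (λ.λ.λ.2 (0 (λ.0))) (λ.0)
  [1] λ.λ.(λ.0) (0 (λ.0))
  [2] λ.λ.0 (λ.0)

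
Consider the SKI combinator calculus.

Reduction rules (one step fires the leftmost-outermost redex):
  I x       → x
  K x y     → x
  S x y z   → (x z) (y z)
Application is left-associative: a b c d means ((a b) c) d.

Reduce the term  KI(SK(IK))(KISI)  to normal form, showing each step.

  start: KI(SK(IK))(KISI)
  [1] I(KISI)
  [2] KISI
  [3] II
  [4] I

Answer: normal form = I  (in 4 steps)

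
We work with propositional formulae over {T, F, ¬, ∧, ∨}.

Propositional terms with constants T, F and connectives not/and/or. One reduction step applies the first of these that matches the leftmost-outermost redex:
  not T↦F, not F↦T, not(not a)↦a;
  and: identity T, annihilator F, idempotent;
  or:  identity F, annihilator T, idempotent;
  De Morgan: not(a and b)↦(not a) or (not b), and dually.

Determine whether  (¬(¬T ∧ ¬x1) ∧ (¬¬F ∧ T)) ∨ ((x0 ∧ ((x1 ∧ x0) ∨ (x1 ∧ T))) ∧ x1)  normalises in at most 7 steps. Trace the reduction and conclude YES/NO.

Answer: NO — after 7 steps the term is (x0 ∧ ((x1 ∧ x0) ∨ (x1 ∧ T))) ∧ x1, not yet normal

Derivation:
  start: (¬(¬T ∧ ¬x1) ∧ (¬¬F ∧ T)) ∨ ((x0 ∧ ((x1 ∧ x0) ∨ (x1 ∧ T))) ∧ x1)
  step 1: ((¬¬T ∨ ¬¬x1) ∧ (¬¬F ∧ T)) ∨ ((x0 ∧ ((x1 ∧ x0) ∨ (x1 ∧ T))) ∧ x1)
  step 2: ((T ∨ ¬¬x1) ∧ (¬¬F ∧ T)) ∨ ((x0 ∧ ((x1 ∧ x0) ∨ (x1 ∧ T))) ∧ x1)
  step 3: (T ∧ (¬¬F ∧ T)) ∨ ((x0 ∧ ((x1 ∧ x0) ∨ (x1 ∧ T))) ∧ x1)
  step 4: (¬¬F ∧ T) ∨ ((x0 ∧ ((x1 ∧ x0) ∨ (x1 ∧ T))) ∧ x1)
  step 5: ¬¬F ∨ ((x0 ∧ ((x1 ∧ x0) ∨ (x1 ∧ T))) ∧ x1)
  step 6: F ∨ ((x0 ∧ ((x1 ∧ x0) ∨ (x1 ∧ T))) ∧ x1)
  step 7: (x0 ∧ ((x1 ∧ x0) ∨ (x1 ∧ T))) ∧ x1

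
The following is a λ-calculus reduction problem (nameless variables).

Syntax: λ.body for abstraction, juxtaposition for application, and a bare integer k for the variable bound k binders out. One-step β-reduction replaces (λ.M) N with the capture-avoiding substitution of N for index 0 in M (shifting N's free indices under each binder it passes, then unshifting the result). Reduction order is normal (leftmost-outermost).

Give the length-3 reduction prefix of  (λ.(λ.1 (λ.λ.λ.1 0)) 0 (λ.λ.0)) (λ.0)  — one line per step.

  start: (λ.(λ.1 (λ.λ.λ.1 0)) 0 (λ.λ.0)) (λ.0)
  →1  (λ.(λ.0) (λ.λ.λ.1 0)) (λ.0) (λ.λ.0)
  →2  (λ.0) (λ.λ.λ.1 0) (λ.λ.0)
  →3  (λ.λ.λ.1 0) (λ.λ.0)

Answer: after 3 steps: (λ.λ.λ.1 0) (λ.λ.0)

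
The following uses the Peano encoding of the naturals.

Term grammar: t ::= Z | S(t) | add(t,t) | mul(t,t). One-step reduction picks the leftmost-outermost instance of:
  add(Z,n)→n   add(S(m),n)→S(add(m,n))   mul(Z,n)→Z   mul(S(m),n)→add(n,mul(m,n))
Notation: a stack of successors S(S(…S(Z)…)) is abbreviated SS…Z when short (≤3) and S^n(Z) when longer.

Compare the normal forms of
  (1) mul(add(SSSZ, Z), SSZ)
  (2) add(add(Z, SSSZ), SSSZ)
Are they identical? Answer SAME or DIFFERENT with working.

Answer: SAME — A ⇓ S^6(Z), B ⇓ S^6(Z)

Reduction:
Term A:
  start: mul(add(SSSZ, Z), SSZ)
  [1] mul(S(add(SSZ, Z)), SSZ)
  [2] add(SSZ, mul(add(SSZ, Z), SSZ))
  [3] S(add(SZ, mul(add(SSZ, Z), SSZ)))
  [4] S(S(add(Z, mul(add(SSZ, Z), SSZ))))
  [5] S(S(mul(add(SSZ, Z), SSZ)))
  [6] S(S(mul(S(add(SZ, Z)), SSZ)))
  [7] S(S(add(SSZ, mul(add(SZ, Z), SSZ))))
  [8] S(S(S(add(SZ, mul(add(SZ, Z), SSZ)))))
  [9] S(S(S(S(add(Z, mul(add(SZ, Z), SSZ))))))
  [10] S(S(S(S(mul(add(SZ, Z), SSZ)))))
  [11] S(S(S(S(mul(S(add(Z, Z)), SSZ)))))
  [12] S(S(S(S(add(SSZ, mul(add(Z, Z), SSZ))))))
  [13] S(S(S(S(S(add(SZ, mul(add(Z, Z), SSZ)))))))
  [14] S(S(S(S(S(S(add(Z, mul(add(Z, Z), SSZ))))))))
  [15] S(S(S(S(S(S(mul(add(Z, Z), SSZ)))))))
  [16] S(S(S(S(S(S(mul(Z, SSZ)))))))
  [17] S^6(Z)

Term B:
  start: add(add(Z, SSSZ), SSSZ)
  [1] add(SSSZ, SSSZ)
  [2] S(add(SSZ, SSSZ))
  [3] S(S(add(SZ, SSSZ)))
  [4] S(S(S(add(Z, SSSZ))))
  [5] S^6(Z)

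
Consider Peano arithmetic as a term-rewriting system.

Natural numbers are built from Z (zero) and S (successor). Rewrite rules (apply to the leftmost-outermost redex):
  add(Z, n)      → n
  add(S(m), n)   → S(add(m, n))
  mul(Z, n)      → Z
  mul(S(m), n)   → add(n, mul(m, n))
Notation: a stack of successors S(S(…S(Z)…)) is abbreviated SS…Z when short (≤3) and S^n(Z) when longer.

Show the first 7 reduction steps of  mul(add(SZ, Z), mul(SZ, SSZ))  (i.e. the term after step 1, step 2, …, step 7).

  start: mul(add(SZ, Z), mul(SZ, SSZ))
  step 1: mul(S(add(Z, Z)), mul(SZ, SSZ))
  step 2: add(mul(SZ, SSZ), mul(add(Z, Z), mul(SZ, SSZ)))
  step 3: add(add(SSZ, mul(Z, SSZ)), mul(add(Z, Z), mul(SZ, SSZ)))
  step 4: add(S(add(SZ, mul(Z, SSZ))), mul(add(Z, Z), mul(SZ, SSZ)))
  step 5: S(add(add(SZ, mul(Z, SSZ)), mul(add(Z, Z), mul(SZ, SSZ))))
  step 6: S(add(S(add(Z, mul(Z, SSZ))), mul(add(Z, Z), mul(SZ, SSZ))))
  step 7: S(S(add(add(Z, mul(Z, SSZ)), mul(add(Z, Z), mul(SZ, SSZ)))))

Answer: after 7 steps: S(S(add(add(Z, mul(Z, SSZ)), mul(add(Z, Z), mul(SZ, SSZ)))))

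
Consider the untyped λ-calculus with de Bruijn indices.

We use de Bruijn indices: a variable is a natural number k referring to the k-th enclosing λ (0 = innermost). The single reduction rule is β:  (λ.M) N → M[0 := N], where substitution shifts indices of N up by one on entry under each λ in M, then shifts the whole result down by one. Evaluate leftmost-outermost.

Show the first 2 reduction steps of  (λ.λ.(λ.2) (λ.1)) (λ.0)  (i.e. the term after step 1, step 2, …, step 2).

Answer: after 2 steps: λ.λ.0

Working:
  start: (λ.λ.(λ.2) (λ.1)) (λ.0)
  →1  λ.(λ.λ.0) (λ.1)
  →2  λ.λ.0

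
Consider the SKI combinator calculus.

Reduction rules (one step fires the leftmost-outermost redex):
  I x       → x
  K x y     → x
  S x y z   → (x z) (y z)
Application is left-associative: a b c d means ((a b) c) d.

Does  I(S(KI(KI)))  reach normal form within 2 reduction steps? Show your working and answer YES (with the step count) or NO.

Answer: YES — reaches normal form SI in 2 ≤ 2 steps

Derivation:
  start: I(S(KI(KI)))
  [1] S(KI(KI))
  [2] SI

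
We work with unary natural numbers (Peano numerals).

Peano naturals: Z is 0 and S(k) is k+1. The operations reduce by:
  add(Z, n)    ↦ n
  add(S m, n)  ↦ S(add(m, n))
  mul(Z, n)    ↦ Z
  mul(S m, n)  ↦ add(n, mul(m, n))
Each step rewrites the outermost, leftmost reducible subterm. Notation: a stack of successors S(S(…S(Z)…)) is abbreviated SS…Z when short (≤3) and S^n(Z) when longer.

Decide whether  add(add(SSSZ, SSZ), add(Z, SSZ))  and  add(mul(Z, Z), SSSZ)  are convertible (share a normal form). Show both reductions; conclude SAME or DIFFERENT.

Term A:
  start: add(add(SSSZ, SSZ), add(Z, SSZ))
  →1  add(S(add(SSZ, SSZ)), add(Z, SSZ))
  →2  S(add(add(SSZ, SSZ), add(Z, SSZ)))
  →3  S(add(S(add(SZ, SSZ)), add(Z, SSZ)))
  →4  S(S(add(add(SZ, SSZ), add(Z, SSZ))))
  →5  S(S(add(S(add(Z, SSZ)), add(Z, SSZ))))
  →6  S(S(S(add(add(Z, SSZ), add(Z, SSZ)))))
  →7  S(S(S(add(SSZ, add(Z, SSZ)))))
  →8  S(S(S(S(add(SZ, add(Z, SSZ))))))
  →9  S(S(S(S(S(add(Z, add(Z, SSZ)))))))
  →10  S(S(S(S(S(add(Z, SSZ))))))
  →11  S^7(Z)

Term B:
  start: add(mul(Z, Z), SSSZ)
  →1  add(Z, SSSZ)
  →2  SSSZ

Answer: DIFFERENT — A ⇓ S^7(Z), B ⇓ SSSZ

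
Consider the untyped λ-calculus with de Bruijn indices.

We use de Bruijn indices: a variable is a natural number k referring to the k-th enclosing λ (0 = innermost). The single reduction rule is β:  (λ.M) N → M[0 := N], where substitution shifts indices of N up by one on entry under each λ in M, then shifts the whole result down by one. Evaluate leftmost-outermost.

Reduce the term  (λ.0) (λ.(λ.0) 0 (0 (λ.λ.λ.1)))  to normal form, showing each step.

Answer: normal form = λ.0 (0 (λ.λ.λ.1))  (in 2 steps)

Derivation:
  start: (λ.0) (λ.(λ.0) 0 (0 (λ.λ.λ.1)))
  [1] λ.(λ.0) 0 (0 (λ.λ.λ.1))
  [2] λ.0 (0 (λ.λ.λ.1))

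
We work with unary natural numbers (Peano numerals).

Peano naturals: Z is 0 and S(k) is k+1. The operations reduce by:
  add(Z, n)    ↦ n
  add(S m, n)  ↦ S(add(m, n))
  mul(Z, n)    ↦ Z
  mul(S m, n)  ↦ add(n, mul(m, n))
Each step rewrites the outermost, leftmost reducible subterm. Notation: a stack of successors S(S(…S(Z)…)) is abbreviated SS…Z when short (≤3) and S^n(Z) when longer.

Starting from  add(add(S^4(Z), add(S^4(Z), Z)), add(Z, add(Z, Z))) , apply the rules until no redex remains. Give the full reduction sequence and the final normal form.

  start: add(add(S^4(Z), add(S^4(Z), Z)), add(Z, add(Z, Z)))
  →1  add(S(add(SSSZ, add(S^4(Z), Z))), add(Z, add(Z, Z)))
  →2  S(add(add(SSSZ, add(S^4(Z), Z)), add(Z, add(Z, Z))))
  →3  S(add(S(add(SSZ, add(S^4(Z), Z))), add(Z, add(Z, Z))))
  →4  S(S(add(add(SSZ, add(S^4(Z), Z)), add(Z, add(Z, Z)))))
  →5  S(S(add(S(add(SZ, add(S^4(Z), Z))), add(Z, add(Z, Z)))))
  →6  S(S(S(add(add(SZ, add(S^4(Z), Z)), add(Z, add(Z, Z))))))
  →7  S(S(S(add(S(add(Z, add(S^4(Z), Z))), add(Z, add(Z, Z))))))
  →8  S(S(S(S(add(add(Z, add(S^4(Z), Z)), add(Z, add(Z, Z)))))))
  →9  S(S(S(S(add(add(S^4(Z), Z), add(Z, add(Z, Z)))))))
  →10  S(S(S(S(add(S(add(SSSZ, Z)), add(Z, add(Z, Z)))))))
  →11  S(S(S(S(S(add(add(SSSZ, Z), add(Z, add(Z, Z))))))))
  →12  S(S(S(S(S(add(S(add(SSZ, Z)), add(Z, add(Z, Z))))))))
  →13  S(S(S(S(S(S(add(add(SSZ, Z), add(Z, add(Z, Z)))))))))
  →14  S(S(S(S(S(S(add(S(add(SZ, Z)), add(Z, add(Z, Z)))))))))
  →15  S(S(S(S(S(S(S(add(add(SZ, Z), add(Z, add(Z, Z))))))))))
  →16  S(S(S(S(S(S(S(add(S(add(Z, Z)), add(Z, add(Z, Z))))))))))
  →17  S(S(S(S(S(S(S(S(add(add(Z, Z), add(Z, add(Z, Z)))))))))))
  →18  S(S(S(S(S(S(S(S(add(Z, add(Z, add(Z, Z)))))))))))
  →19  S(S(S(S(S(S(S(S(add(Z, add(Z, Z))))))))))
  →20  S(S(S(S(S(S(S(S(add(Z, Z)))))))))
  →21  S^8(Z)

Answer: normal form = S^8(Z)  (in 21 steps)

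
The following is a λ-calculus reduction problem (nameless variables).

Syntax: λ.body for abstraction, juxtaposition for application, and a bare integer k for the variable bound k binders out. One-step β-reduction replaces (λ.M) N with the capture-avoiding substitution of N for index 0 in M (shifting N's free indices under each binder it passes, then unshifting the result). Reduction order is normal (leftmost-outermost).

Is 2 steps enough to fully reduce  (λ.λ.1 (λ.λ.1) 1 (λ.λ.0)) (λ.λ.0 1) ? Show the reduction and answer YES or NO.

Answer: NO — after 2 steps the term is λ.(λ.0 (λ.λ.1)) (λ.λ.0 1) (λ.λ.0), not yet normal

Working:
  start: (λ.λ.1 (λ.λ.1) 1 (λ.λ.0)) (λ.λ.0 1)
  [1] λ.(λ.λ.0 1) (λ.λ.1) (λ.λ.0 1) (λ.λ.0)
  [2] λ.(λ.0 (λ.λ.1)) (λ.λ.0 1) (λ.λ.0)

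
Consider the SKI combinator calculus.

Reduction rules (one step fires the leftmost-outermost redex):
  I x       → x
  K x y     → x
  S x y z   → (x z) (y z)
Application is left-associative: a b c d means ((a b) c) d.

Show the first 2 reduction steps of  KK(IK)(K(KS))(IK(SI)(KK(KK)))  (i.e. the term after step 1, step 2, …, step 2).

  start: KK(IK)(K(KS))(IK(SI)(KK(KK)))
  →1  K(K(KS))(IK(SI)(KK(KK)))
  →2  K(KS)

Answer: after 2 steps: K(KS)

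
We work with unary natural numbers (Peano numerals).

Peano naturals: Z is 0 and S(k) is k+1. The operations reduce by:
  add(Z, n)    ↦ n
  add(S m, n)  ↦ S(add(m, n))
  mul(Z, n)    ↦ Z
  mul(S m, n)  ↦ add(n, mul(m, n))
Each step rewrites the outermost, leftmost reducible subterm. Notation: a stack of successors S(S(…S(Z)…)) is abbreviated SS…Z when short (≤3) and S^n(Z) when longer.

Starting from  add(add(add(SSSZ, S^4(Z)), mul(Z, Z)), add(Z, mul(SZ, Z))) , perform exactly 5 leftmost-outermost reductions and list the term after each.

Answer: after 5 steps: S(add(S(add(add(SZ, S^4(Z)), mul(Z, Z))), add(Z, mul(SZ, Z))))

Working:
  start: add(add(add(SSSZ, S^4(Z)), mul(Z, Z)), add(Z, mul(SZ, Z)))
  [1] add(add(S(add(SSZ, S^4(Z))), mul(Z, Z)), add(Z, mul(SZ, Z)))
  [2] add(S(add(add(SSZ, S^4(Z)), mul(Z, Z))), add(Z, mul(SZ, Z)))
  [3] S(add(add(add(SSZ, S^4(Z)), mul(Z, Z)), add(Z, mul(SZ, Z))))
  [4] S(add(add(S(add(SZ, S^4(Z))), mul(Z, Z)), add(Z, mul(SZ, Z))))
  [5] S(add(S(add(add(SZ, S^4(Z)), mul(Z, Z))), add(Z, mul(SZ, Z))))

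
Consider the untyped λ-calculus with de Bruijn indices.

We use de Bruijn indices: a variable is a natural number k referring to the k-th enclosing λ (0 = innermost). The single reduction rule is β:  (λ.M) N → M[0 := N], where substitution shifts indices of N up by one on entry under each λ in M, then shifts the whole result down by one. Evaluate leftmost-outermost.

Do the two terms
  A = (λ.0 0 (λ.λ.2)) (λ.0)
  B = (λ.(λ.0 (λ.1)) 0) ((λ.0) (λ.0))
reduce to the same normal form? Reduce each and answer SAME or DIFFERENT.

Answer: DIFFERENT — A ⇓ λ.λ.λ.0, B ⇓ λ.λ.0

Reduction:
Term A:
  start: (λ.0 0 (λ.λ.2)) (λ.0)
  step 1: (λ.0) (λ.0) (λ.λ.λ.0)
  step 2: (λ.0) (λ.λ.λ.0)
  step 3: λ.λ.λ.0

Term B:
  start: (λ.(λ.0 (λ.1)) 0) ((λ.0) (λ.0))
  step 1: (λ.0 (λ.1)) ((λ.0) (λ.0))
  step 2: (λ.0) (λ.0) (λ.(λ.0) (λ.0))
  step 3: (λ.0) (λ.(λ.0) (λ.0))
  step 4: λ.(λ.0) (λ.0)
  step 5: λ.λ.0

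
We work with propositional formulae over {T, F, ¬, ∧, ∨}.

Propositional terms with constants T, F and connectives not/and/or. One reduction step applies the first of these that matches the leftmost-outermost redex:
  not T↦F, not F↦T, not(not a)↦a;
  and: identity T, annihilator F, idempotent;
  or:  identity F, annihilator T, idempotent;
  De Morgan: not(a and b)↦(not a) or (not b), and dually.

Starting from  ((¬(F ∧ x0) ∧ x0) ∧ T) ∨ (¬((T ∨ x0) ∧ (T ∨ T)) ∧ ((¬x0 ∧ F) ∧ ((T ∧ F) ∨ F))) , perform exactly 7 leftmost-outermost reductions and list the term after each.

Answer: after 7 steps: x0 ∨ (((¬T ∧ ¬x0) ∨ ¬(T ∨ T)) ∧ ((¬x0 ∧ F) ∧ ((T ∧ F) ∨ F)))

Reduction:
  start: ((¬(F ∧ x0) ∧ x0) ∧ T) ∨ (¬((T ∨ x0) ∧ (T ∨ T)) ∧ ((¬x0 ∧ F) ∧ ((T ∧ F) ∨ F)))
  [1] (¬(F ∧ x0) ∧ x0) ∨ (¬((T ∨ x0) ∧ (T ∨ T)) ∧ ((¬x0 ∧ F) ∧ ((T ∧ F) ∨ F)))
  [2] ((¬F ∨ ¬x0) ∧ x0) ∨ (¬((T ∨ x0) ∧ (T ∨ T)) ∧ ((¬x0 ∧ F) ∧ ((T ∧ F) ∨ F)))
  [3] ((T ∨ ¬x0) ∧ x0) ∨ (¬((T ∨ x0) ∧ (T ∨ T)) ∧ ((¬x0 ∧ F) ∧ ((T ∧ F) ∨ F)))
  [4] (T ∧ x0) ∨ (¬((T ∨ x0) ∧ (T ∨ T)) ∧ ((¬x0 ∧ F) ∧ ((T ∧ F) ∨ F)))
  [5] x0 ∨ (¬((T ∨ x0) ∧ (T ∨ T)) ∧ ((¬x0 ∧ F) ∧ ((T ∧ F) ∨ F)))
  [6] x0 ∨ ((¬(T ∨ x0) ∨ ¬(T ∨ T)) ∧ ((¬x0 ∧ F) ∧ ((T ∧ F) ∨ F)))
  [7] x0 ∨ (((¬T ∧ ¬x0) ∨ ¬(T ∨ T)) ∧ ((¬x0 ∧ F) ∧ ((T ∧ F) ∨ F)))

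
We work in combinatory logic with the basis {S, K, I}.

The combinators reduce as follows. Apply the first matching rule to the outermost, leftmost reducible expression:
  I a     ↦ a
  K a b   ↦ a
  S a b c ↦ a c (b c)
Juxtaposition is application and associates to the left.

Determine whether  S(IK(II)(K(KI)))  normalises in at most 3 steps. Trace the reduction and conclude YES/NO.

Answer: YES — reaches normal form SI in 3 ≤ 3 steps

Working:
  start: S(IK(II)(K(KI)))
  step 1: S(K(II)(K(KI)))
  step 2: S(II)
  step 3: SI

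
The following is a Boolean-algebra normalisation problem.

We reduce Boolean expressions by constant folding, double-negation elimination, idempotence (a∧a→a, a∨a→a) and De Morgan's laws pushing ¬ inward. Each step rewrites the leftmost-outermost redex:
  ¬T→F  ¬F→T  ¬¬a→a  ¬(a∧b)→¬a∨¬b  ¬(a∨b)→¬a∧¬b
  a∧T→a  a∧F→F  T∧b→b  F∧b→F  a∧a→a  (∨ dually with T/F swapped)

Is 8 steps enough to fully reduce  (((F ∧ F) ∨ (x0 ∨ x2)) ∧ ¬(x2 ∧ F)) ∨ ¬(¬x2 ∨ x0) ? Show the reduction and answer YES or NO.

  start: (((F ∧ F) ∨ (x0 ∨ x2)) ∧ ¬(x2 ∧ F)) ∨ ¬(¬x2 ∨ x0)
  step 1: ((F ∨ (x0 ∨ x2)) ∧ ¬(x2 ∧ F)) ∨ ¬(¬x2 ∨ x0)
  step 2: ((x0 ∨ x2) ∧ ¬(x2 ∧ F)) ∨ ¬(¬x2 ∨ x0)
  step 3: ((x0 ∨ x2) ∧ (¬x2 ∨ ¬F)) ∨ ¬(¬x2 ∨ x0)
  step 4: ((x0 ∨ x2) ∧ (¬x2 ∨ T)) ∨ ¬(¬x2 ∨ x0)
  step 5: ((x0 ∨ x2) ∧ T) ∨ ¬(¬x2 ∨ x0)
  step 6: (x0 ∨ x2) ∨ ¬(¬x2 ∨ x0)
  step 7: (x0 ∨ x2) ∨ (¬¬x2 ∧ ¬x0)
  step 8: (x0 ∨ x2) ∨ (x2 ∧ ¬x0)

Answer: YES — reaches normal form (x0 ∨ x2) ∨ (x2 ∧ ¬x0) in 8 ≤ 8 steps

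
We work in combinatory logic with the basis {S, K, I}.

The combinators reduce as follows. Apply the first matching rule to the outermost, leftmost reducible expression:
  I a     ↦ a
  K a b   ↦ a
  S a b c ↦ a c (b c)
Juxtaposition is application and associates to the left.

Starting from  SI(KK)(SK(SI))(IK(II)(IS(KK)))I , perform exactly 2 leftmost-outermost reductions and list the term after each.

Answer: after 2 steps: SK(SI)(KK(SK(SI)))(IK(II)(IS(KK)))I

Derivation:
  start: SI(KK)(SK(SI))(IK(II)(IS(KK)))I
  [1] I(SK(SI))(KK(SK(SI)))(IK(II)(IS(KK)))I
  [2] SK(SI)(KK(SK(SI)))(IK(II)(IS(KK)))I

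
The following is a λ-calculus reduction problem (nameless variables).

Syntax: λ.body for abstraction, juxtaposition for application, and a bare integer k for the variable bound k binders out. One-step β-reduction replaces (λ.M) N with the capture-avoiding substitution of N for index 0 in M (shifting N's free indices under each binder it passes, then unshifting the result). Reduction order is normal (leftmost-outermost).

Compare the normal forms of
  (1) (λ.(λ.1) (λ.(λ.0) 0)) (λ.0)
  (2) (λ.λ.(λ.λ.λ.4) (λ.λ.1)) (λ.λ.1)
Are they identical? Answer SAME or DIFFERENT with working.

Term A:
  start: (λ.(λ.1) (λ.(λ.0) 0)) (λ.0)
  →1  (λ.λ.0) (λ.(λ.0) 0)
  →2  λ.0

Term B:
  start: (λ.λ.(λ.λ.λ.4) (λ.λ.1)) (λ.λ.1)
  →1  λ.(λ.λ.λ.λ.λ.1) (λ.λ.1)
  →2  λ.λ.λ.λ.λ.1

Answer: DIFFERENT — A ⇓ λ.0, B ⇓ λ.λ.λ.λ.λ.1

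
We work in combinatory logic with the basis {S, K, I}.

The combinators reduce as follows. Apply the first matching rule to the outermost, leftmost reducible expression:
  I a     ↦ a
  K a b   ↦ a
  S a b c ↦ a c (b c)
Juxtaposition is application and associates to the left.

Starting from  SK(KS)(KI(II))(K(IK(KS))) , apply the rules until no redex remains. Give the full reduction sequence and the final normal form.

  start: SK(KS)(KI(II))(K(IK(KS)))
  step 1: K(KI(II))(KS(KI(II)))(K(IK(KS)))
  step 2: KI(II)(K(IK(KS)))
  step 3: I(K(IK(KS)))
  step 4: K(IK(KS))
  step 5: K(K(KS))

Answer: normal form = K(K(KS))  (in 5 steps)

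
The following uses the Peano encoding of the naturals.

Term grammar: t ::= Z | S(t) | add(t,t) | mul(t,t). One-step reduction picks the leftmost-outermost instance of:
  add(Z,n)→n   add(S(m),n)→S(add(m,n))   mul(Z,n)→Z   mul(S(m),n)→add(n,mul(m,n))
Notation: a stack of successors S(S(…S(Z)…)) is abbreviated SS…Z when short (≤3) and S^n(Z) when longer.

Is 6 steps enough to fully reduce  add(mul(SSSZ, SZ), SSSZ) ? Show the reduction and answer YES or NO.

  start: add(mul(SSSZ, SZ), SSSZ)
  [1] add(add(SZ, mul(SSZ, SZ)), SSSZ)
  [2] add(S(add(Z, mul(SSZ, SZ))), SSSZ)
  [3] S(add(add(Z, mul(SSZ, SZ)), SSSZ))
  [4] S(add(mul(SSZ, SZ), SSSZ))
  [5] S(add(add(SZ, mul(SZ, SZ)), SSSZ))
  [6] S(add(S(add(Z, mul(SZ, SZ))), SSSZ))

Answer: NO — after 6 steps the term is S(add(S(add(Z, mul(SZ, SZ))), SSSZ)), not yet normal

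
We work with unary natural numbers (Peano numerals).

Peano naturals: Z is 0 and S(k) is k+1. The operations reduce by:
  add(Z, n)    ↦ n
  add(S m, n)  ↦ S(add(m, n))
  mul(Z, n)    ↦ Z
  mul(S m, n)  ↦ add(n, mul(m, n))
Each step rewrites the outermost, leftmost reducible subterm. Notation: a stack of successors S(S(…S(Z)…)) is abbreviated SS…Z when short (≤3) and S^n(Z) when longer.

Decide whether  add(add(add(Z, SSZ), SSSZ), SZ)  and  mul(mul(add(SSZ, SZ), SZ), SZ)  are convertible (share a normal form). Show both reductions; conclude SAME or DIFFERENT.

Answer: DIFFERENT — A ⇓ S^6(Z), B ⇓ SSSZ

Derivation:
Term A:
  start: add(add(add(Z, SSZ), SSSZ), SZ)
  [1] add(add(SSZ, SSSZ), SZ)
  [2] add(S(add(SZ, SSSZ)), SZ)
  [3] S(add(add(SZ, SSSZ), SZ))
  [4] S(add(S(add(Z, SSSZ)), SZ))
  [5] S(S(add(add(Z, SSSZ), SZ)))
  [6] S(S(add(SSSZ, SZ)))
  [7] S(S(S(add(SSZ, SZ))))
  [8] S(S(S(S(add(SZ, SZ)))))
  [9] S(S(S(S(S(add(Z, SZ))))))
  [10] S^6(Z)

Term B:
  start: mul(mul(add(SSZ, SZ), SZ), SZ)
  [1] mul(mul(S(add(SZ, SZ)), SZ), SZ)
  [2] mul(add(SZ, mul(add(SZ, SZ), SZ)), SZ)
  [3] mul(S(add(Z, mul(add(SZ, SZ), SZ))), SZ)
  [4] add(SZ, mul(add(Z, mul(add(SZ, SZ), SZ)), SZ))
  [5] S(add(Z, mul(add(Z, mul(add(SZ, SZ), SZ)), SZ)))
  [6] S(mul(add(Z, mul(add(SZ, SZ), SZ)), SZ))
  [7] S(mul(mul(add(SZ, SZ), SZ), SZ))
  [8] S(mul(mul(S(add(Z, SZ)), SZ), SZ))
  [9] S(mul(add(SZ, mul(add(Z, SZ), SZ)), SZ))
  [10] S(mul(S(add(Z, mul(add(Z, SZ), SZ))), SZ))
  [11] S(add(SZ, mul(add(Z, mul(add(Z, SZ), SZ)), SZ)))
  [12] S(S(add(Z, mul(add(Z, mul(add(Z, SZ), SZ)), SZ))))
  [13] S(S(mul(add(Z, mul(add(Z, SZ), SZ)), SZ)))
  [14] S(S(mul(mul(add(Z, SZ), SZ), SZ)))
  [15] S(S(mul(mul(SZ, SZ), SZ)))
  [16] S(S(mul(add(SZ, mul(Z, SZ)), SZ)))
  [17] S(S(mul(S(add(Z, mul(Z, SZ))), SZ)))
  [18] S(S(add(SZ, mul(add(Z, mul(Z, SZ)), SZ))))
  [19] S(S(S(add(Z, mul(add(Z, mul(Z, SZ)), SZ)))))
  [20] S(S(S(mul(add(Z, mul(Z, SZ)), SZ))))
  [21] S(S(S(mul(mul(Z, SZ), SZ))))
  [22] S(S(S(mul(Z, SZ))))
  [23] SSSZ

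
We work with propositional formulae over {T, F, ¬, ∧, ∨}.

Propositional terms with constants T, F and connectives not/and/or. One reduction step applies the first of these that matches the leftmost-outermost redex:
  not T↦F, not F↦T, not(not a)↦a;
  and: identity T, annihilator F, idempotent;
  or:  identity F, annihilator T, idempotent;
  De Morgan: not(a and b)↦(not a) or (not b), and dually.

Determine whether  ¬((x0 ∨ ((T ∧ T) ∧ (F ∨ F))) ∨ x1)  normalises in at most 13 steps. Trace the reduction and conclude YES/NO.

  start: ¬((x0 ∨ ((T ∧ T) ∧ (F ∨ F))) ∨ x1)
  [1] ¬(x0 ∨ ((T ∧ T) ∧ (F ∨ F))) ∧ ¬x1
  [2] (¬x0 ∧ ¬((T ∧ T) ∧ (F ∨ F))) ∧ ¬x1
  [3] (¬x0 ∧ (¬(T ∧ T) ∨ ¬(F ∨ F))) ∧ ¬x1
  [4] (¬x0 ∧ ((¬T ∨ ¬T) ∨ ¬(F ∨ F))) ∧ ¬x1
  [5] (¬x0 ∧ (¬T ∨ ¬(F ∨ F))) ∧ ¬x1
  [6] (¬x0 ∧ (F ∨ ¬(F ∨ F))) ∧ ¬x1
  [7] (¬x0 ∧ ¬(F ∨ F)) ∧ ¬x1
  [8] (¬x0 ∧ (¬F ∧ ¬F)) ∧ ¬x1
  [9] (¬x0 ∧ ¬F) ∧ ¬x1
  [10] (¬x0 ∧ T) ∧ ¬x1
  [11] ¬x0 ∧ ¬x1

Answer: YES — reaches normal form ¬x0 ∧ ¬x1 in 11 ≤ 13 steps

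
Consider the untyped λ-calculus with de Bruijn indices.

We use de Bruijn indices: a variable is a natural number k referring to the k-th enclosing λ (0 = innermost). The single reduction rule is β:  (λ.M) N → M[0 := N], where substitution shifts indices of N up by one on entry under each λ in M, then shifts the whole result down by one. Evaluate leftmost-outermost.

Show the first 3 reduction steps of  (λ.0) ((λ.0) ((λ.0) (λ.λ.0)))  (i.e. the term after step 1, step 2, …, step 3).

Answer: after 3 steps: λ.λ.0

Derivation:
  start: (λ.0) ((λ.0) ((λ.0) (λ.λ.0)))
  [1] (λ.0) ((λ.0) (λ.λ.0))
  [2] (λ.0) (λ.λ.0)
  [3] λ.λ.0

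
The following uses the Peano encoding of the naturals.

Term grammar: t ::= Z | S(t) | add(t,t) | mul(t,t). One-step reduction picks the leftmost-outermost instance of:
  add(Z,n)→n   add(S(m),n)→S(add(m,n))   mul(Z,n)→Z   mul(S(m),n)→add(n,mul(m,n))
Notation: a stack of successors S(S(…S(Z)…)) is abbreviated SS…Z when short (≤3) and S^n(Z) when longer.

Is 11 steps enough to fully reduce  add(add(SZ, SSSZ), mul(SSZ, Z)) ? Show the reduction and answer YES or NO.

  start: add(add(SZ, SSSZ), mul(SSZ, Z))
  step 1: add(S(add(Z, SSSZ)), mul(SSZ, Z))
  step 2: S(add(add(Z, SSSZ), mul(SSZ, Z)))
  step 3: S(add(SSSZ, mul(SSZ, Z)))
  step 4: S(S(add(SSZ, mul(SSZ, Z))))
  step 5: S(S(S(add(SZ, mul(SSZ, Z)))))
  step 6: S(S(S(S(add(Z, mul(SSZ, Z))))))
  step 7: S(S(S(S(mul(SSZ, Z)))))
  step 8: S(S(S(S(add(Z, mul(SZ, Z))))))
  step 9: S(S(S(S(mul(SZ, Z)))))
  step 10: S(S(S(S(add(Z, mul(Z, Z))))))
  step 11: S(S(S(S(mul(Z, Z)))))

Answer: NO — after 11 steps the term is S(S(S(S(mul(Z, Z))))), not yet normal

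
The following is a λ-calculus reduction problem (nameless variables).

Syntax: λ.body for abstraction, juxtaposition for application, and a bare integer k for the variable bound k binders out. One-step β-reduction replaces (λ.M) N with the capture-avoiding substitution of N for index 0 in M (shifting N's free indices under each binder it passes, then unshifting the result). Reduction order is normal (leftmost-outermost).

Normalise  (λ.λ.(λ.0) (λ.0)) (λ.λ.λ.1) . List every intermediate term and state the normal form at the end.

Answer: normal form = λ.λ.0  (in 2 steps)

Reduction:
  start: (λ.λ.(λ.0) (λ.0)) (λ.λ.λ.1)
  →1  λ.(λ.0) (λ.0)
  →2  λ.λ.0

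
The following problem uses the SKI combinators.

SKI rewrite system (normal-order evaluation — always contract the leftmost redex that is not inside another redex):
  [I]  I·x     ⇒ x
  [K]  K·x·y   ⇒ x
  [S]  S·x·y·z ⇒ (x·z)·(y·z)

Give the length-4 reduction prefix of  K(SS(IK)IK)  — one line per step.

Answer: after 4 steps: K(K(KIK))

Derivation:
  start: K(SS(IK)IK)
  step 1: K(SI(IKI)K)
  step 2: K(IK(IKIK))
  step 3: K(K(IKIK))
  step 4: K(K(KIK))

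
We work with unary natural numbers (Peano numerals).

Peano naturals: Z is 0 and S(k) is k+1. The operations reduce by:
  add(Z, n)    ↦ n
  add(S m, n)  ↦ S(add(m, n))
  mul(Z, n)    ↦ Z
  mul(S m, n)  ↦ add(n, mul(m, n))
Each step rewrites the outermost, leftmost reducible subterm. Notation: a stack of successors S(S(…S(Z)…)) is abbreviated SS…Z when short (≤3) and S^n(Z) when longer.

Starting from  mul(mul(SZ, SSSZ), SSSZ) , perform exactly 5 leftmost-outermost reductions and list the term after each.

  start: mul(mul(SZ, SSSZ), SSSZ)
  →1  mul(add(SSSZ, mul(Z, SSSZ)), SSSZ)
  →2  mul(S(add(SSZ, mul(Z, SSSZ))), SSSZ)
  →3  add(SSSZ, mul(add(SSZ, mul(Z, SSSZ)), SSSZ))
  →4  S(add(SSZ, mul(add(SSZ, mul(Z, SSSZ)), SSSZ)))
  →5  S(S(add(SZ, mul(add(SSZ, mul(Z, SSSZ)), SSSZ))))

Answer: after 5 steps: S(S(add(SZ, mul(add(SSZ, mul(Z, SSSZ)), SSSZ))))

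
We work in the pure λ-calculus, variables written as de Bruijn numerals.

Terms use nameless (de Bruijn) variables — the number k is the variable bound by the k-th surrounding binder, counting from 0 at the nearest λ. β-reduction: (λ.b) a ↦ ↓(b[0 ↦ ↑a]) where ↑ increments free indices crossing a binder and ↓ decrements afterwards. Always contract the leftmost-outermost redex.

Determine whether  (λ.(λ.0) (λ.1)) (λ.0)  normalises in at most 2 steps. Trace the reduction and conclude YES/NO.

Answer: YES — reaches normal form λ.λ.0 in 2 ≤ 2 steps

Reduction:
  start: (λ.(λ.0) (λ.1)) (λ.0)
  [1] (λ.0) (λ.λ.0)
  [2] λ.λ.0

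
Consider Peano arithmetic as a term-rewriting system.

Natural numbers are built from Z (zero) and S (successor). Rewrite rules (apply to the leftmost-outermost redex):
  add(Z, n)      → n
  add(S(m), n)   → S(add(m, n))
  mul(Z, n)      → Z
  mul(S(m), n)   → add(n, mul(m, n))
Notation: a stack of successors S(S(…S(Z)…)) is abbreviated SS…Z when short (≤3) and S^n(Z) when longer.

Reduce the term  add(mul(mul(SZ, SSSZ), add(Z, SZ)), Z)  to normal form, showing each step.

Answer: normal form = SSSZ  (in 23 steps)

Working:
  start: add(mul(mul(SZ, SSSZ), add(Z, SZ)), Z)
  →1  add(mul(add(SSSZ, mul(Z, SSSZ)), add(Z, SZ)), Z)
  →2  add(mul(S(add(SSZ, mul(Z, SSSZ))), add(Z, SZ)), Z)
  →3  add(add(add(Z, SZ), mul(add(SSZ, mul(Z, SSSZ)), add(Z, SZ))), Z)
  →4  add(add(SZ, mul(add(SSZ, mul(Z, SSSZ)), add(Z, SZ))), Z)
  →5  add(S(add(Z, mul(add(SSZ, mul(Z, SSSZ)), add(Z, SZ)))), Z)
  →6  S(add(add(Z, mul(add(SSZ, mul(Z, SSSZ)), add(Z, SZ))), Z))
  →7  S(add(mul(add(SSZ, mul(Z, SSSZ)), add(Z, SZ)), Z))
  →8  S(add(mul(S(add(SZ, mul(Z, SSSZ))), add(Z, SZ)), Z))
  →9  S(add(add(add(Z, SZ), mul(add(SZ, mul(Z, SSSZ)), add(Z, SZ))), Z))
  →10  S(add(add(SZ, mul(add(SZ, mul(Z, SSSZ)), add(Z, SZ))), Z))
  →11  S(add(S(add(Z, mul(add(SZ, mul(Z, SSSZ)), add(Z, SZ)))), Z))
  →12  S(S(add(add(Z, mul(add(SZ, mul(Z, SSSZ)), add(Z, SZ))), Z)))
  →13  S(S(add(mul(add(SZ, mul(Z, SSSZ)), add(Z, SZ)), Z)))
  →14  S(S(add(mul(S(add(Z, mul(Z, SSSZ))), add(Z, SZ)), Z)))
  →15  S(S(add(add(add(Z, SZ), mul(add(Z, mul(Z, SSSZ)), add(Z, SZ))), Z)))
  →16  S(S(add(add(SZ, mul(add(Z, mul(Z, SSSZ)), add(Z, SZ))), Z)))
  →17  S(S(add(S(add(Z, mul(add(Z, mul(Z, SSSZ)), add(Z, SZ)))), Z)))
  →18  S(S(S(add(add(Z, mul(add(Z, mul(Z, SSSZ)), add(Z, SZ))), Z))))
  →19  S(S(S(add(mul(add(Z, mul(Z, SSSZ)), add(Z, SZ)), Z))))
  →20  S(S(S(add(mul(mul(Z, SSSZ), add(Z, SZ)), Z))))
  →21  S(S(S(add(mul(Z, add(Z, SZ)), Z))))
  →22  S(S(S(add(Z, Z))))
  →23  SSSZ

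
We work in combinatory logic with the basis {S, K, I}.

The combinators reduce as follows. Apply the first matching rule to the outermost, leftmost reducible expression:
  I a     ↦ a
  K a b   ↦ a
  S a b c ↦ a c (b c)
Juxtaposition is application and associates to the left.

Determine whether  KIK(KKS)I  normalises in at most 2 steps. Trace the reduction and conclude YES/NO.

Answer: NO — after 2 steps the term is KKSI, not yet normal

Derivation:
  start: KIK(KKS)I
  step 1: I(KKS)I
  step 2: KKSI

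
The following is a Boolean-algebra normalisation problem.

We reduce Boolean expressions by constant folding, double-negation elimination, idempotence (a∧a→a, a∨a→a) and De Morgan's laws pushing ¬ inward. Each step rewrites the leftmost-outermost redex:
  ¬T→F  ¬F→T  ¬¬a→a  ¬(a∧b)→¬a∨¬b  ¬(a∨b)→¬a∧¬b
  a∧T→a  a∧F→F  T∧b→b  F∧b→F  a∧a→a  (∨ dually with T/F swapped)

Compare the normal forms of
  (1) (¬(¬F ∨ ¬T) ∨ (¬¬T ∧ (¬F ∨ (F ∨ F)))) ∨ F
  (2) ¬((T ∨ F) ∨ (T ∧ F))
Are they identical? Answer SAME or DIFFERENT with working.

Term A:
  start: (¬(¬F ∨ ¬T) ∨ (¬¬T ∧ (¬F ∨ (F ∨ F)))) ∨ F
  step 1: ¬(¬F ∨ ¬T) ∨ (¬¬T ∧ (¬F ∨ (F ∨ F)))
  step 2: (¬¬F ∧ ¬¬T) ∨ (¬¬T ∧ (¬F ∨ (F ∨ F)))
  step 3: (F ∧ ¬¬T) ∨ (¬¬T ∧ (¬F ∨ (F ∨ F)))
  step 4: F ∨ (¬¬T ∧ (¬F ∨ (F ∨ F)))
  step 5: ¬¬T ∧ (¬F ∨ (F ∨ F))
  step 6: T ∧ (¬F ∨ (F ∨ F))
  step 7: ¬F ∨ (F ∨ F)
  step 8: T ∨ (F ∨ F)
  step 9: T

Term B:
  start: ¬((T ∨ F) ∨ (T ∧ F))
  step 1: ¬(T ∨ F) ∧ ¬(T ∧ F)
  step 2: (¬T ∧ ¬F) ∧ ¬(T ∧ F)
  step 3: (F ∧ ¬F) ∧ ¬(T ∧ F)
  step 4: F ∧ ¬(T ∧ F)
  step 5: F

Answer: DIFFERENT — A ⇓ T, B ⇓ F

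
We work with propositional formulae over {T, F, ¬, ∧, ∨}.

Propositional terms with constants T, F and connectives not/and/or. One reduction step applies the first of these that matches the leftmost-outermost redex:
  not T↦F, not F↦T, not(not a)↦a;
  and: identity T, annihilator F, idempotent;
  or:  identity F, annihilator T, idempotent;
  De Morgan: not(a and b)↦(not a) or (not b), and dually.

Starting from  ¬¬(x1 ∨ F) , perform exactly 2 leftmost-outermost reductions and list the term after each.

  start: ¬¬(x1 ∨ F)
  →1  x1 ∨ F
  →2  x1

Answer: after 2 steps: x1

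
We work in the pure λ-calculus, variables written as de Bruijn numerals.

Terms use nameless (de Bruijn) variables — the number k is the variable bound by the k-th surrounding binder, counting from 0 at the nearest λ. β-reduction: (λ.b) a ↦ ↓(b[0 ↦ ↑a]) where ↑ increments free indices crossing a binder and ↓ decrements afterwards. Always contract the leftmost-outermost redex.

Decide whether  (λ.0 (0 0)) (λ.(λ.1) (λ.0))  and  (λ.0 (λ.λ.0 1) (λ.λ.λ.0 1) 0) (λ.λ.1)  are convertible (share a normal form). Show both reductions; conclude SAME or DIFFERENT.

Answer: DIFFERENT — A ⇓ λ.0, B ⇓ λ.0 (λ.λ.1)

Reduction:
Term A:
  start: (λ.0 (0 0)) (λ.(λ.1) (λ.0))
  step 1: (λ.(λ.1) (λ.0)) ((λ.(λ.1) (λ.0)) (λ.(λ.1) (λ.0)))
  step 2: (λ.(λ.(λ.1) (λ.0)) (λ.(λ.1) (λ.0))) (λ.0)
  step 3: (λ.(λ.1) (λ.0)) (λ.(λ.1) (λ.0))
  step 4: (λ.λ.(λ.1) (λ.0)) (λ.0)
  step 5: λ.(λ.1) (λ.0)
  step 6: λ.0

Term B:
  start: (λ.0 (λ.λ.0 1) (λ.λ.λ.0 1) 0) (λ.λ.1)
  step 1: (λ.λ.1) (λ.λ.0 1) (λ.λ.λ.0 1) (λ.λ.1)
  step 2: (λ.λ.λ.0 1) (λ.λ.λ.0 1) (λ.λ.1)
  step 3: (λ.λ.0 1) (λ.λ.1)
  step 4: λ.0 (λ.λ.1)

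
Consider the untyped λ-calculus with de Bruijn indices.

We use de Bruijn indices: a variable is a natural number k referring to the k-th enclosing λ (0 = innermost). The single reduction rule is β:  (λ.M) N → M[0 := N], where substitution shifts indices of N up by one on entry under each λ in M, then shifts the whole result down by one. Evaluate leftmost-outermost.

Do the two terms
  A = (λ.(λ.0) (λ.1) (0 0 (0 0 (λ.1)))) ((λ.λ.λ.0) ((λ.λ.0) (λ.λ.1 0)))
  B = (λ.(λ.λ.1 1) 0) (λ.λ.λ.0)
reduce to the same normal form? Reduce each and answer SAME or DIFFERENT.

Term A:
  start: (λ.(λ.0) (λ.1) (0 0 (0 0 (λ.1)))) ((λ.λ.λ.0) ((λ.λ.0) (λ.λ.1 0)))
  →1  (λ.0) (λ.(λ.λ.λ.0) ((λ.λ.0) (λ.λ.1 0))) ((λ.λ.λ.0) ((λ.λ.0) (λ.λ.1 0)) ((λ.λ.λ.0) ((λ.λ.0) (λ.λ.1 0))) ((λ.λ.λ.0) ((λ.λ.0) (λ.λ.1 0)) ((λ.λ.λ.0) ((λ.λ.0) (λ.λ.1 0))) (λ.(λ.λ.λ.0) ((λ.λ.0) (λ.λ.1 0)))))
  →2  (λ.(λ.λ.λ.0) ((λ.λ.0) (λ.λ.1 0))) ((λ.λ.λ.0) ((λ.λ.0) (λ.λ.1 0)) ((λ.λ.λ.0) ((λ.λ.0) (λ.λ.1 0))) ((λ.λ.λ.0) ((λ.λ.0) (λ.λ.1 0)) ((λ.λ.λ.0) ((λ.λ.0) (λ.λ.1 0))) (λ.(λ.λ.λ.0) ((λ.λ.0) (λ.λ.1 0)))))
  →3  (λ.λ.λ.0) ((λ.λ.0) (λ.λ.1 0))
  →4  λ.λ.0

Term B:
  start: (λ.(λ.λ.1 1) 0) (λ.λ.λ.0)
  →1  (λ.λ.1 1) (λ.λ.λ.0)
  →2  λ.(λ.λ.λ.0) (λ.λ.λ.0)
  →3  λ.λ.λ.0

Answer: DIFFERENT — A ⇓ λ.λ.0, B ⇓ λ.λ.λ.0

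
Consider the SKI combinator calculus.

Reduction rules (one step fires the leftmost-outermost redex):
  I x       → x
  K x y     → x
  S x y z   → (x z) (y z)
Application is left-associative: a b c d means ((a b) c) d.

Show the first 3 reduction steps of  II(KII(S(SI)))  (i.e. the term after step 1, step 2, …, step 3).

Answer: after 3 steps: I(S(SI))

Derivation:
  start: II(KII(S(SI)))
  →1  I(KII(S(SI)))
  →2  KII(S(SI))
  →3  I(S(SI))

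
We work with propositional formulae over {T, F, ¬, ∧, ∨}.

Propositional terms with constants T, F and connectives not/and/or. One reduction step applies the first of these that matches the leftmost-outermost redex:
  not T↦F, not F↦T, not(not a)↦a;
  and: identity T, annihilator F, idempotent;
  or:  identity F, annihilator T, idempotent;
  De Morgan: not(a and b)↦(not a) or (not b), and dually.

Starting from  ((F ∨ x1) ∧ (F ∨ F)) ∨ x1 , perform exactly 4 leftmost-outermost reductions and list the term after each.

Answer: after 4 steps: x1

Derivation:
  start: ((F ∨ x1) ∧ (F ∨ F)) ∨ x1
  [1] (x1 ∧ (F ∨ F)) ∨ x1
  [2] (x1 ∧ F) ∨ x1
  [3] F ∨ x1
  [4] x1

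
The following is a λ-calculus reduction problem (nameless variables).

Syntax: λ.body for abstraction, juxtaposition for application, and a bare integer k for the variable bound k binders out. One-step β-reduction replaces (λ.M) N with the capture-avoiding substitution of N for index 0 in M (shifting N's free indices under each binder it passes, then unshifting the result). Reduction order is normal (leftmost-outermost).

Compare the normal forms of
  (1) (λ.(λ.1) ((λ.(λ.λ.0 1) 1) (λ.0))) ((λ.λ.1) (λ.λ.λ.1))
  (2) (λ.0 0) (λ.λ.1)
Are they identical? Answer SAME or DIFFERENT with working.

Answer: DIFFERENT — A ⇓ λ.λ.λ.λ.1, B ⇓ λ.λ.λ.1

Working:
Term A:
  start: (λ.(λ.1) ((λ.(λ.λ.0 1) 1) (λ.0))) ((λ.λ.1) (λ.λ.λ.1))
  →1  (λ.(λ.λ.1) (λ.λ.λ.1)) ((λ.(λ.λ.0 1) ((λ.λ.1) (λ.λ.λ.1))) (λ.0))
  →2  (λ.λ.1) (λ.λ.λ.1)
  →3  λ.λ.λ.λ.1

Term B:
  start: (λ.0 0) (λ.λ.1)
  →1  (λ.λ.1) (λ.λ.1)
  →2  λ.λ.λ.1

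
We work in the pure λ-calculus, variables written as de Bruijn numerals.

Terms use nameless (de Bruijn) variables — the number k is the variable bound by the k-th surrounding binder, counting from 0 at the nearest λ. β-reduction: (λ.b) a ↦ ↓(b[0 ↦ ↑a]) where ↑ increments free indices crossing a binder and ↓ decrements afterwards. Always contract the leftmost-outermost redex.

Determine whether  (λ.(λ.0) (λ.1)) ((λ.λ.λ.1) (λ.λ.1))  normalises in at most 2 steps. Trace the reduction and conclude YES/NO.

Answer: NO — after 2 steps the term is λ.(λ.λ.λ.1) (λ.λ.1), not yet normal

Working:
  start: (λ.(λ.0) (λ.1)) ((λ.λ.λ.1) (λ.λ.1))
  step 1: (λ.0) (λ.(λ.λ.λ.1) (λ.λ.1))
  step 2: λ.(λ.λ.λ.1) (λ.λ.1)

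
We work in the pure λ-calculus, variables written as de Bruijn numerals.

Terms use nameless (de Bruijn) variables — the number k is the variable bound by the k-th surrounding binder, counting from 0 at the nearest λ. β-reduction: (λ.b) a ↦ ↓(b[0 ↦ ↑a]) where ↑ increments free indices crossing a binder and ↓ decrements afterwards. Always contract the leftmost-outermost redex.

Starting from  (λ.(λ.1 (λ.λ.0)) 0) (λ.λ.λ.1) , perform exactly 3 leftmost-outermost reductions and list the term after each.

  start: (λ.(λ.1 (λ.λ.0)) 0) (λ.λ.λ.1)
  [1] (λ.(λ.λ.λ.1) (λ.λ.0)) (λ.λ.λ.1)
  [2] (λ.λ.λ.1) (λ.λ.0)
  [3] λ.λ.1

Answer: after 3 steps: λ.λ.1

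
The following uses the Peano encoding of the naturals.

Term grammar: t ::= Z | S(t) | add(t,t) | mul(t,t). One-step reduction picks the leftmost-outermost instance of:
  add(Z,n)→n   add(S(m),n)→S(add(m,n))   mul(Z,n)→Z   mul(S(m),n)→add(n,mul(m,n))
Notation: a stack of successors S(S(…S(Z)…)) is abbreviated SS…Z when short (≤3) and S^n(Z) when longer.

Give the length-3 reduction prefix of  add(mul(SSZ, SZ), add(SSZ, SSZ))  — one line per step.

  start: add(mul(SSZ, SZ), add(SSZ, SSZ))
  →1  add(add(SZ, mul(SZ, SZ)), add(SSZ, SSZ))
  →2  add(S(add(Z, mul(SZ, SZ))), add(SSZ, SSZ))
  →3  S(add(add(Z, mul(SZ, SZ)), add(SSZ, SSZ)))

Answer: after 3 steps: S(add(add(Z, mul(SZ, SZ)), add(SSZ, SSZ)))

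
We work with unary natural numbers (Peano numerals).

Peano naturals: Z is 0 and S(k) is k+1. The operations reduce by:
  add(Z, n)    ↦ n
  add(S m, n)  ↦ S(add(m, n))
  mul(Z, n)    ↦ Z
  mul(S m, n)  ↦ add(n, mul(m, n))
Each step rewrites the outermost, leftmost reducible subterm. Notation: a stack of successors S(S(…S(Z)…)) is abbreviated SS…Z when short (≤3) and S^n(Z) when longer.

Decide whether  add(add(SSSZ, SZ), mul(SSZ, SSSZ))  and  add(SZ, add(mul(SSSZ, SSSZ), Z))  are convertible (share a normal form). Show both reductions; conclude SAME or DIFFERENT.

Term A:
  start: add(add(SSSZ, SZ), mul(SSZ, SSSZ))
  step 1: add(S(add(SSZ, SZ)), mul(SSZ, SSSZ))
  step 2: S(add(add(SSZ, SZ), mul(SSZ, SSSZ)))
  step 3: S(add(S(add(SZ, SZ)), mul(SSZ, SSSZ)))
  step 4: S(S(add(add(SZ, SZ), mul(SSZ, SSSZ))))
  step 5: S(S(add(S(add(Z, SZ)), mul(SSZ, SSSZ))))
  step 6: S(S(S(add(add(Z, SZ), mul(SSZ, SSSZ)))))
  step 7: S(S(S(add(SZ, mul(SSZ, SSSZ)))))
  step 8: S(S(S(S(add(Z, mul(SSZ, SSSZ))))))
  step 9: S(S(S(S(mul(SSZ, SSSZ)))))
  step 10: S(S(S(S(add(SSSZ, mul(SZ, SSSZ))))))
  step 11: S(S(S(S(S(add(SSZ, mul(SZ, SSSZ)))))))
  step 12: S(S(S(S(S(S(add(SZ, mul(SZ, SSSZ))))))))
  step 13: S(S(S(S(S(S(S(add(Z, mul(SZ, SSSZ)))))))))
  step 14: S(S(S(S(S(S(S(mul(SZ, SSSZ))))))))
  step 15: S(S(S(S(S(S(S(add(SSSZ, mul(Z, SSSZ)))))))))
  step 16: S(S(S(S(S(S(S(S(add(SSZ, mul(Z, SSSZ))))))))))
  step 17: S(S(S(S(S(S(S(S(S(add(SZ, mul(Z, SSSZ)))))))))))
  step 18: S(S(S(S(S(S(S(S(S(S(add(Z, mul(Z, SSSZ))))))))))))
  step 19: S(S(S(S(S(S(S(S(S(S(mul(Z, SSSZ)))))))))))
  step 20: S^10(Z)

Term B:
  start: add(SZ, add(mul(SSSZ, SSSZ), Z))
  step 1: S(add(Z, add(mul(SSSZ, SSSZ), Z)))
  step 2: S(add(mul(SSSZ, SSSZ), Z))
  step 3: S(add(add(SSSZ, mul(SSZ, SSSZ)), Z))
  step 4: S(add(S(add(SSZ, mul(SSZ, SSSZ))), Z))
  step 5: S(S(add(add(SSZ, mul(SSZ, SSSZ)), Z)))
  step 6: S(S(add(S(add(SZ, mul(SSZ, SSSZ))), Z)))
  step 7: S(S(S(add(add(SZ, mul(SSZ, SSSZ)), Z))))
  step 8: S(S(S(add(S(add(Z, mul(SSZ, SSSZ))), Z))))
  step 9: S(S(S(S(add(add(Z, mul(SSZ, SSSZ)), Z)))))
  step 10: S(S(S(S(add(mul(SSZ, SSSZ), Z)))))
  step 11: S(S(S(S(add(add(SSSZ, mul(SZ, SSSZ)), Z)))))
  step 12: S(S(S(S(add(S(add(SSZ, mul(SZ, SSSZ))), Z)))))
  step 13: S(S(S(S(S(add(add(SSZ, mul(SZ, SSSZ)), Z))))))
  step 14: S(S(S(S(S(add(S(add(SZ, mul(SZ, SSSZ))), Z))))))
  step 15: S(S(S(S(S(S(add(add(SZ, mul(SZ, SSSZ)), Z)))))))
  step 16: S(S(S(S(S(S(add(S(add(Z, mul(SZ, SSSZ))), Z)))))))
  step 17: S(S(S(S(S(S(S(add(add(Z, mul(SZ, SSSZ)), Z))))))))
  step 18: S(S(S(S(S(S(S(add(mul(SZ, SSSZ), Z))))))))
  step 19: S(S(S(S(S(S(S(add(add(SSSZ, mul(Z, SSSZ)), Z))))))))
  step 20: S(S(S(S(S(S(S(add(S(add(SSZ, mul(Z, SSSZ))), Z))))))))
  step 21: S(S(S(S(S(S(S(S(add(add(SSZ, mul(Z, SSSZ)), Z)))))))))
  step 22: S(S(S(S(S(S(S(S(add(S(add(SZ, mul(Z, SSSZ))), Z)))))))))
  step 23: S(S(S(S(S(S(S(S(S(add(add(SZ, mul(Z, SSSZ)), Z))))))))))
  step 24: S(S(S(S(S(S(S(S(S(add(S(add(Z, mul(Z, SSSZ))), Z))))))))))
  step 25: S(S(S(S(S(S(S(S(S(S(add(add(Z, mul(Z, SSSZ)), Z)))))))))))
  step 26: S(S(S(S(S(S(S(S(S(S(add(mul(Z, SSSZ), Z)))))))))))
  step 27: S(S(S(S(S(S(S(S(S(S(add(Z, Z)))))))))))
  step 28: S^10(Z)

Answer: SAME — A ⇓ S^10(Z), B ⇓ S^10(Z)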